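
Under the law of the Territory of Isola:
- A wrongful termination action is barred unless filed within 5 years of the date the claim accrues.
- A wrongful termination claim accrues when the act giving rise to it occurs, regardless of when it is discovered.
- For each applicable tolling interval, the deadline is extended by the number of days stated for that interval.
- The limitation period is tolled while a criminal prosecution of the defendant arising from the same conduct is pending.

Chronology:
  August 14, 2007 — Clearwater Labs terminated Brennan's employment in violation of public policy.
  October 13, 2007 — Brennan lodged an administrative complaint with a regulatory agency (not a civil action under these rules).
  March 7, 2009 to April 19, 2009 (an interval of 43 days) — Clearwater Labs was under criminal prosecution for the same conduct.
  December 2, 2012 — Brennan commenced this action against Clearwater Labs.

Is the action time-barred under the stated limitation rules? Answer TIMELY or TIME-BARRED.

The claim accrued on August 14, 2007, when the wrongful act occurred.
Adding the 5 years base period to August 14, 2007 gives a deadline of August 14, 2012, before any tolling.
Because the pending criminal prosecution ran from March 7, 2009 to April 19, 2009, the deadline is extended by 43 days to September 26, 2012.
The other events in the timeline have no effect on the limitation period under the stated rules.
The December 2, 2012 filing falls after the September 26, 2012 deadline; the claim is time-barred.

TIME-BARRED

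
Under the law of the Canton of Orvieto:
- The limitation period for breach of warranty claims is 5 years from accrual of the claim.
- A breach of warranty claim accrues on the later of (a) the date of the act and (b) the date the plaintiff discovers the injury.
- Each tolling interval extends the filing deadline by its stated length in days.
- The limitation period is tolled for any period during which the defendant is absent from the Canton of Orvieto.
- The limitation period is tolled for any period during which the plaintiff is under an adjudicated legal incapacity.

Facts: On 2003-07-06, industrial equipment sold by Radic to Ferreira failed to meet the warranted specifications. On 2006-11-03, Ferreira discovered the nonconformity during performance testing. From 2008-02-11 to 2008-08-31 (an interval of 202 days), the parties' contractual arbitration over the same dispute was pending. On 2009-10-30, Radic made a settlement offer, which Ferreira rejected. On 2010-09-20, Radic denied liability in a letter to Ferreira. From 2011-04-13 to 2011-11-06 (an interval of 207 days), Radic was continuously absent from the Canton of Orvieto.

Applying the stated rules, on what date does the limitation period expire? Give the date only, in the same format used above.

Because discovery on 2006-11-03 post-dates the 2003-07-06 act, accrual under the later-of rule falls on 2006-11-03.
5 years from 2006-11-03 is 2011-11-03.
The defendant's absence from the jurisdiction from 2011-04-13 to 2011-11-06 tolled the period for 207 days, extending the deadline to 2012-05-28.
No stated provision tolls the period for a pending arbitration, so the interval from 2008-02-11 to 2008-08-31 has no effect on the deadline.
The other events in the timeline have no effect on the limitation period under the stated rules.

2012-05-28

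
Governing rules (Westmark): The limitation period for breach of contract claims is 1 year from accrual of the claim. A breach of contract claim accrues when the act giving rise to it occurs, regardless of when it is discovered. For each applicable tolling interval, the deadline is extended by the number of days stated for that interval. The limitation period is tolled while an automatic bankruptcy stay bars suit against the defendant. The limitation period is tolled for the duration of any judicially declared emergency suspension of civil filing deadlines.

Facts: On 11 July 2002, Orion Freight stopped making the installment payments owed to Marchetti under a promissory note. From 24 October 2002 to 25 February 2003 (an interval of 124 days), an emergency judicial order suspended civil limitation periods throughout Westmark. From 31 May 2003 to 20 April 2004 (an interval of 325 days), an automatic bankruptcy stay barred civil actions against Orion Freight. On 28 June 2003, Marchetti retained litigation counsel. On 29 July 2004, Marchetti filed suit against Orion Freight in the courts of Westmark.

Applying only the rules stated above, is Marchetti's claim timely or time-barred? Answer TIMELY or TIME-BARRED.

The claim accrued on 11 July 2002, the date of the act.
1 year from 11 July 2002 is 11 July 2003.
Because the emergency suspension of filing deadlines ran from 24 October 2002 to 25 February 2003, the deadline is extended by 124 days to 12 November 2003.
Because the automatic bankruptcy stay ran from 31 May 2003 to 20 April 2004, the deadline is extended by 325 days to 2 October 2004.
None of the other events listed affects the running of the period under the stated rules.
Marchetti filed on 29 July 2004, before the 2 October 2004 deadline, so the action is timely.

TIMELY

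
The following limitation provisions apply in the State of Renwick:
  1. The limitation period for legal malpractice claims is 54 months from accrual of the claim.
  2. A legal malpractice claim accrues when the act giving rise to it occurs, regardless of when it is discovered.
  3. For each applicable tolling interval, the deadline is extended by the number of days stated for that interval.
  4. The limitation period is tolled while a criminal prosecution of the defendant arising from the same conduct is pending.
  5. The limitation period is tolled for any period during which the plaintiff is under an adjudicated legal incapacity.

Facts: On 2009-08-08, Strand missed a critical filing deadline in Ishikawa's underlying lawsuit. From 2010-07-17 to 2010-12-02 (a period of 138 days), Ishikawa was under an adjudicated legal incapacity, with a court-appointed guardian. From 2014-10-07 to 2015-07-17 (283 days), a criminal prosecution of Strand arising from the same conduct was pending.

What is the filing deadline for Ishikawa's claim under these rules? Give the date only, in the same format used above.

2014-06-26

The claim accrued on 2009-08-08, the date of the act.
54 months from 2009-08-08 is 2014-02-08.
The period was tolled for 138 days by the plaintiff's legal incapacity (2010-07-17 to 2010-12-02), pushing the deadline to 2014-06-26.
The pending criminal prosecution from 2014-10-07 to 2015-07-17 began after the period had already run on 2014-06-26, so it has no tolling effect.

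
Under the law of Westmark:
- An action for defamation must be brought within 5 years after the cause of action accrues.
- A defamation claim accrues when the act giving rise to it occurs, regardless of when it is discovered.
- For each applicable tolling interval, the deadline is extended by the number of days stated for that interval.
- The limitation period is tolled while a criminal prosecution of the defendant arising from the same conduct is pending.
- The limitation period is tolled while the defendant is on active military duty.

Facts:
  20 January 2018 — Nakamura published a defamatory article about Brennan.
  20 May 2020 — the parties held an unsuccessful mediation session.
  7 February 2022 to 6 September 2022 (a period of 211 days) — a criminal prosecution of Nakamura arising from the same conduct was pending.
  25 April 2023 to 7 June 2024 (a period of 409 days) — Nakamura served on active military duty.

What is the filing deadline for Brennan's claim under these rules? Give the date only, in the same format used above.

1 October 2024

The claim accrued on 20 January 2018, when the wrongful act occurred.
Adding the 5 years base period to 20 January 2018 gives a deadline of 20 January 2023, before any tolling.
The period was tolled for 211 days by the pending criminal prosecution (7 February 2022 to 6 September 2022), pushing the deadline to 19 August 2023.
Because the defendant's active military service ran from 25 April 2023 to 7 June 2024, the deadline is extended by 409 days to 1 October 2024.
Nothing else in the chronology tolls or restarts the period.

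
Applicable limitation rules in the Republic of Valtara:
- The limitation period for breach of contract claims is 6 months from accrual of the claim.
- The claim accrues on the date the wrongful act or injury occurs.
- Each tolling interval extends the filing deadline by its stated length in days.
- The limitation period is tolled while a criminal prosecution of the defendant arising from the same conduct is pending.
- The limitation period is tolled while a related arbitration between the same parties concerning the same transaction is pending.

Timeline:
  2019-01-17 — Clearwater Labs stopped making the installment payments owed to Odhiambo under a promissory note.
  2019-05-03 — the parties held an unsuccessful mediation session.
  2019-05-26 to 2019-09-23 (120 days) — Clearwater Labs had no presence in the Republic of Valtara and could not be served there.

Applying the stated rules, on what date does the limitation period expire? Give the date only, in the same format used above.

The claim accrued on 2019-01-17, when the wrongful act occurred.
6 months from 2019-01-17 is 2019-07-17.
No stated provision tolls the period for the defendant's absence, so the interval from 2019-05-26 to 2019-09-23 has no effect on the deadline.
None of the other events listed affects the running of the period under the stated rules.

2019-07-17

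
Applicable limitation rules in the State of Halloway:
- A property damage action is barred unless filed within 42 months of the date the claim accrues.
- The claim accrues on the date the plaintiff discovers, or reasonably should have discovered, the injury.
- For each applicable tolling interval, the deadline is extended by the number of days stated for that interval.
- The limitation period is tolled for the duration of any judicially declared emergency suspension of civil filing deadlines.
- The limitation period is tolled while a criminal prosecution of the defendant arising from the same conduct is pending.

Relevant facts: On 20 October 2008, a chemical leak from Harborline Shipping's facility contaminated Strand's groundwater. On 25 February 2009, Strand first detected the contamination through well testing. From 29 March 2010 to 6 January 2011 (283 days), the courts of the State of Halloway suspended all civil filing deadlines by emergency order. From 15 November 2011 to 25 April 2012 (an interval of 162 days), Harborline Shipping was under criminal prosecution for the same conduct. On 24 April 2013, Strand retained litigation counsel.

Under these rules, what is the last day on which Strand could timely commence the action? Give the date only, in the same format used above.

13 November 2013

The claim did not accrue until Strand discovered the injury on 25 February 2009; the 20 October 2008 act date does not start the clock under the stated rule.
The untolled deadline — 42 months after 25 February 2009 — is 25 August 2012.
Because the emergency suspension of filing deadlines ran from 29 March 2010 to 6 January 2011, the deadline is extended by 283 days to 4 June 2013.
The period was tolled for 162 days by the pending criminal prosecution (15 November 2011 to 25 April 2012), pushing the deadline to 13 November 2013.
Nothing else in the chronology tolls or restarts the period.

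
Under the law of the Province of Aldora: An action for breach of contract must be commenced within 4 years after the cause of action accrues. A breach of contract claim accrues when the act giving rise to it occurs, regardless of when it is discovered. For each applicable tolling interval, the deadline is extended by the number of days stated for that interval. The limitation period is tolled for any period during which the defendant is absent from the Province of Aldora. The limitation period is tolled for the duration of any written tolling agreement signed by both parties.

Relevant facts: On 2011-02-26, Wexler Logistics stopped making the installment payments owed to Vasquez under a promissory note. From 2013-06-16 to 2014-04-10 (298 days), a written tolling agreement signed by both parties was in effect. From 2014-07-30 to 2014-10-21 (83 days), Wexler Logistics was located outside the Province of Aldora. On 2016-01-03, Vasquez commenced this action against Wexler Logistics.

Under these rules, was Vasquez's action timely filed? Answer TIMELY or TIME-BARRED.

TIMELY

The limitation period began to run on 2011-02-26.
The untolled deadline — 4 years after 2011-02-26 — is 2015-02-26.
The written tolling agreement from 2013-06-16 to 2014-04-10 tolled the period for 298 days, extending the deadline to 2015-12-21.
The defendant's absence from the jurisdiction from 2014-07-30 to 2014-10-21 tolled the period for 83 days, extending the deadline to 2016-03-13.
Filing on 2016-01-03 beat the 2016-03-13 deadline — the action is timely.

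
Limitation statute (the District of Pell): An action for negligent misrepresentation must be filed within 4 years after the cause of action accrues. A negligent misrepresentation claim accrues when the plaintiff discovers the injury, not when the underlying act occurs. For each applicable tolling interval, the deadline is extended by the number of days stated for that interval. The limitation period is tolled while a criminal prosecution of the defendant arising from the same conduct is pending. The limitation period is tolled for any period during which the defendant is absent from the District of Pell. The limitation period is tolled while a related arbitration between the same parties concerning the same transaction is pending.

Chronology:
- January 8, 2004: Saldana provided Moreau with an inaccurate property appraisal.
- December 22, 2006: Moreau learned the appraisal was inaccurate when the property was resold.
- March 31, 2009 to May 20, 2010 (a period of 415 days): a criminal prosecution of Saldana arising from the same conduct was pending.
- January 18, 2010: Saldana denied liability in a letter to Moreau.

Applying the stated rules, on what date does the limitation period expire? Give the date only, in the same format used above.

The claim did not accrue until Moreau discovered the injury on December 22, 2006; the January 8, 2004 act date does not start the clock under the stated rule.
The untolled deadline — 4 years after December 22, 2006 — is December 22, 2010.
The pending criminal prosecution from March 31, 2009 to May 20, 2010 tolled the period for 415 days, extending the deadline to February 10, 2012.
None of the other events listed affects the running of the period under the stated rules.

February 10, 2012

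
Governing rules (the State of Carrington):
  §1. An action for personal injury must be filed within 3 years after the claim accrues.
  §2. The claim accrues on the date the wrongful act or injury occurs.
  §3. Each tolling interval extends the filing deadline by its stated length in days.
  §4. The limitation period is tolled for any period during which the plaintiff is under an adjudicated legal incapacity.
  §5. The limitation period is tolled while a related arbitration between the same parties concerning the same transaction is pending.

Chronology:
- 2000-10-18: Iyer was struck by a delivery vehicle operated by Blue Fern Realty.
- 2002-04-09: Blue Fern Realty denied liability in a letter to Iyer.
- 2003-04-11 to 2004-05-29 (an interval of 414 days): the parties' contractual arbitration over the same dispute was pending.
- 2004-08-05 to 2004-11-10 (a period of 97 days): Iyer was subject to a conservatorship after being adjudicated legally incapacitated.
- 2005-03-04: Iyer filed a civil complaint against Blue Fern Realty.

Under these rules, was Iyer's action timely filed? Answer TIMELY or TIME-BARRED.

The claim accrued on 2000-10-18, the date of the act.
Adding the 3 years base period to 2000-10-18 gives a deadline of 2003-10-18, before any tolling.
The pending related arbitration from 2003-04-11 to 2004-05-29 tolled the period for 414 days, extending the deadline to 2004-12-05.
The plaintiff's legal incapacity from 2004-08-05 to 2004-11-10 tolled the period for 97 days, extending the deadline to 2005-03-12.
Nothing else in the chronology tolls or restarts the period.
The 2005-03-04 filing precedes the 2005-03-12 deadline; the claim is timely.

TIMELY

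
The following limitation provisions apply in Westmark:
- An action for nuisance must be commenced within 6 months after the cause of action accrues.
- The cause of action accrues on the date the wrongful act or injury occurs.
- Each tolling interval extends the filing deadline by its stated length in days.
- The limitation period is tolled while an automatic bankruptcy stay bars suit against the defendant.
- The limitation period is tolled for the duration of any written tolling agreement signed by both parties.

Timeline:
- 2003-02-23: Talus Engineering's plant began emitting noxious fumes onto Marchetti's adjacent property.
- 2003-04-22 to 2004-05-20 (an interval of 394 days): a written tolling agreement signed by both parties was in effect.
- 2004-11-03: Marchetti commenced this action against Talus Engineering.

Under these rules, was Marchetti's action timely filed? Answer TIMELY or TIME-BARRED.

The limitation period began to run on 2003-02-23.
6 months from 2003-02-23 is 2003-08-23.
Because the written tolling agreement ran from 2003-04-22 to 2004-05-20, the deadline is extended by 394 days to 2004-09-20.
Marchetti filed on 2004-11-03, after the 2004-09-20 deadline, so the action is time-barred.

TIME-BARRED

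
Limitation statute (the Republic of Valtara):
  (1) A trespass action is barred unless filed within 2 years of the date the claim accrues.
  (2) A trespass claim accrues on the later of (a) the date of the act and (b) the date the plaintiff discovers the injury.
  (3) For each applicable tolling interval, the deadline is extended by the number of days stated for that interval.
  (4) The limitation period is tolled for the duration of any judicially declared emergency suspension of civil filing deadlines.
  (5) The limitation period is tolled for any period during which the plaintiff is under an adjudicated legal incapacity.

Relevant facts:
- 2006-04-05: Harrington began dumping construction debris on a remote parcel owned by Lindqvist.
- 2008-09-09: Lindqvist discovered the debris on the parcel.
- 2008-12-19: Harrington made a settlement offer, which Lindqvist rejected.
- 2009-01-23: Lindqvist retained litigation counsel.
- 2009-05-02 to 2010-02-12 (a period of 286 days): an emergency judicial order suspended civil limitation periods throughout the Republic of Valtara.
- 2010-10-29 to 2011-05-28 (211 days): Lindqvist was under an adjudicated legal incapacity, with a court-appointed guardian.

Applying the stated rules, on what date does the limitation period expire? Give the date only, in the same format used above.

2012-01-19

Because discovery on 2008-09-09 post-dates the 2006-04-05 act, accrual under the later-of rule falls on 2008-09-09.
The untolled deadline — 2 years after 2008-09-09 — is 2010-09-09.
The period was tolled for 286 days by the emergency suspension of filing deadlines (2009-05-02 to 2010-02-12), pushing the deadline to 2011-06-22.
The period was tolled for 211 days by the plaintiff's legal incapacity (2010-10-29 to 2011-05-28), pushing the deadline to 2012-01-19.
The other events in the timeline have no effect on the limitation period under the stated rules.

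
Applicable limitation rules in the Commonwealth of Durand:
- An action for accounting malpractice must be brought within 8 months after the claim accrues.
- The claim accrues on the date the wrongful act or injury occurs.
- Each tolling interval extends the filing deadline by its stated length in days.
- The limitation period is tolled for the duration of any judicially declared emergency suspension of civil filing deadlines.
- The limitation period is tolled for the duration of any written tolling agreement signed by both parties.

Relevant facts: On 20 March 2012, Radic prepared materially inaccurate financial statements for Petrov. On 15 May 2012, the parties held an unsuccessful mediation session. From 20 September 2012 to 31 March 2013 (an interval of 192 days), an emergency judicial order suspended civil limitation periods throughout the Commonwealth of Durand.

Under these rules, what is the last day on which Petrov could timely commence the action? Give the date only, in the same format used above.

The claim accrued on 20 March 2012, the date of the act.
Adding the 8 months base period to 20 March 2012 gives a deadline of 20 November 2012, before any tolling.
The period was tolled for 192 days by the emergency suspension of filing deadlines (20 September 2012 to 31 March 2013), pushing the deadline to 31 May 2013.
None of the other events listed affects the running of the period under the stated rules.

31 May 2013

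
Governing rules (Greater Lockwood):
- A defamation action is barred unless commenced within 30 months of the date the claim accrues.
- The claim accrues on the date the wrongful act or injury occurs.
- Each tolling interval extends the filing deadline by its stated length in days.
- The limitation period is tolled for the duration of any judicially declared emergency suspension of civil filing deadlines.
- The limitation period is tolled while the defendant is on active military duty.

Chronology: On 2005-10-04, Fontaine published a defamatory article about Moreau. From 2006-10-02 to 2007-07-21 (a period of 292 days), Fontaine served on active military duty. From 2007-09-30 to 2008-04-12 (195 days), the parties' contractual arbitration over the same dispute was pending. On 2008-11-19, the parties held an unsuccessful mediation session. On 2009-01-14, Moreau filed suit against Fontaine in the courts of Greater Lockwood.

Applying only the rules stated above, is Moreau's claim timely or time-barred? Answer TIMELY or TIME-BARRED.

The limitation period began to run on 2005-10-04.
30 months from 2005-10-04 is 2008-04-04.
The period was tolled for 292 days by the defendant's active military service (2006-10-02 to 2007-07-21), pushing the deadline to 2009-01-21.
No stated provision tolls the period for a pending arbitration, so the interval from 2007-09-30 to 2008-04-12 has no effect on the deadline.
Nothing else in the chronology tolls or restarts the period.
Moreau filed on 2009-01-14, before the 2009-01-21 deadline, so the action is timely.

TIMELY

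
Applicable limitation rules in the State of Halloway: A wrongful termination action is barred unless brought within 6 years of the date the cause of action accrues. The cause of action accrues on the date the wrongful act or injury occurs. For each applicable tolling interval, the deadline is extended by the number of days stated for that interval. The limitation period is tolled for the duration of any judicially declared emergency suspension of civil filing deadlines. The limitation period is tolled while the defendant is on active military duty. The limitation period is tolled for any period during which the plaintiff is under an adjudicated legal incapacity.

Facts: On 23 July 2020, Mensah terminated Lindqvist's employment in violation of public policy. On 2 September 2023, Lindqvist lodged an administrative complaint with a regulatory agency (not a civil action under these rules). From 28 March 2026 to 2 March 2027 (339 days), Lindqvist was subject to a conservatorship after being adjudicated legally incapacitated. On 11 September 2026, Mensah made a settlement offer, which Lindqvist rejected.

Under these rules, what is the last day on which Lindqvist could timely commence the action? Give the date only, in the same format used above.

The claim accrued on 23 July 2020, when the wrongful act occurred.
The untolled deadline — 6 years after 23 July 2020 — is 23 July 2026.
The plaintiff's legal incapacity from 28 March 2026 to 2 March 2027 tolled the period for 339 days, extending the deadline to 27 June 2027.
None of the other events listed affects the running of the period under the stated rules.

27 June 2027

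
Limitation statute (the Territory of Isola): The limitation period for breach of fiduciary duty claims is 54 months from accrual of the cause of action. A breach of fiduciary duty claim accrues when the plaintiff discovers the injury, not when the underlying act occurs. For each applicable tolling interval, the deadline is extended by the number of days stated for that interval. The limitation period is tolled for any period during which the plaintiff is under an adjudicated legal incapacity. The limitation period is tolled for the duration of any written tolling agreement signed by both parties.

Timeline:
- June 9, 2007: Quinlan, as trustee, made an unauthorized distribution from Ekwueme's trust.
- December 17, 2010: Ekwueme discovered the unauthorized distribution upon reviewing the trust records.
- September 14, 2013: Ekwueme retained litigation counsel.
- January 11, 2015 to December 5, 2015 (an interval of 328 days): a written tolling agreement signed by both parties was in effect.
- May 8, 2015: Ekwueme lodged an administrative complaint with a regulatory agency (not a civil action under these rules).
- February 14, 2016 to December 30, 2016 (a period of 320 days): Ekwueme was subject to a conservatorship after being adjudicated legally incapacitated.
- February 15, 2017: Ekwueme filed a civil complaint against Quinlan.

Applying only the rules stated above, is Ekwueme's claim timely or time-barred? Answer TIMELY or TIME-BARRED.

Accrual is tied to discovery, so the period began on December 17, 2010 rather than on June 9, 2007 when the act occurred.
Adding the 54 months base period to December 17, 2010 gives a deadline of June 17, 2015, before any tolling.
The period was tolled for 328 days by the written tolling agreement (January 11, 2015 to December 5, 2015), pushing the deadline to May 10, 2016.
The period was tolled for 320 days by the plaintiff's legal incapacity (February 14, 2016 to December 30, 2016), pushing the deadline to March 26, 2017.
Nothing else in the chronology tolls or restarts the period.
The February 15, 2017 filing precedes the March 26, 2017 deadline; the claim is timely.

TIMELY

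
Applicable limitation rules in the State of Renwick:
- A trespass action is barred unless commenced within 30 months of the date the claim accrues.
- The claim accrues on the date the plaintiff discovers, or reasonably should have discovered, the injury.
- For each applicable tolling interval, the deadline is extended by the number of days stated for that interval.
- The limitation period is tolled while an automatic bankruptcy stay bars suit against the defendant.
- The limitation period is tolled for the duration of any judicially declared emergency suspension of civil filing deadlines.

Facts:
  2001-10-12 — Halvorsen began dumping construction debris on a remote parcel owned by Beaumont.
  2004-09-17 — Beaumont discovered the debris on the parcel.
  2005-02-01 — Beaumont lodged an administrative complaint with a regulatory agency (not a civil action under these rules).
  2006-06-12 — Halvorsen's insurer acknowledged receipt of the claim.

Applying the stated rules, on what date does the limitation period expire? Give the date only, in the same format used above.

Accrual is tied to discovery, so the period began on 2004-09-17 rather than on 2001-10-12 when the act occurred.
30 months from 2004-09-17 is 2007-03-17.
Nothing else in the chronology tolls or restarts the period.

2007-03-17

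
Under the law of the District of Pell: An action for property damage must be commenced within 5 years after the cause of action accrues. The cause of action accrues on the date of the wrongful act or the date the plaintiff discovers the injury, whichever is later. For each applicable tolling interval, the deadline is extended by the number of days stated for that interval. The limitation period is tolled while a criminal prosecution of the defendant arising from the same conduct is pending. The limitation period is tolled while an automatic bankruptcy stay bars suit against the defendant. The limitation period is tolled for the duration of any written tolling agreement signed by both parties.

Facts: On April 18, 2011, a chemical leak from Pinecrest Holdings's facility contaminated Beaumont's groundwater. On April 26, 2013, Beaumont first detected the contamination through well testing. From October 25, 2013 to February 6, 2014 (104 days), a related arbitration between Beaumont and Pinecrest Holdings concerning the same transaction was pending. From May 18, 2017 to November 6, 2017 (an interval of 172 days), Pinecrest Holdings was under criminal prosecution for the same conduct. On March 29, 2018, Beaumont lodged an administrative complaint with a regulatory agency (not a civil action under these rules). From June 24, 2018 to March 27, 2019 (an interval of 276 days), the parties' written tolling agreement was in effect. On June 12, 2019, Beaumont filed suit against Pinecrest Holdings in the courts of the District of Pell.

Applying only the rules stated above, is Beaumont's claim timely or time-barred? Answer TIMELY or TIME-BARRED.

TIMELY

Taking the later of the act (April 18, 2011) and discovery (April 26, 2013), the claim accrued on April 26, 2013.
5 years from April 26, 2013 is April 26, 2018.
Because the pending criminal prosecution ran from May 18, 2017 to November 6, 2017, the deadline is extended by 172 days to October 15, 2018.
Because the written tolling agreement ran from June 24, 2018 to March 27, 2019, the deadline is extended by 276 days to July 18, 2019.
The pending related arbitration from October 25, 2013 to February 6, 2014 does not toll the period, because no stated rule makes a pending arbitration a tolling event.
None of the other events listed affects the running of the period under the stated rules.
The June 12, 2019 filing precedes the July 18, 2019 deadline; the claim is timely.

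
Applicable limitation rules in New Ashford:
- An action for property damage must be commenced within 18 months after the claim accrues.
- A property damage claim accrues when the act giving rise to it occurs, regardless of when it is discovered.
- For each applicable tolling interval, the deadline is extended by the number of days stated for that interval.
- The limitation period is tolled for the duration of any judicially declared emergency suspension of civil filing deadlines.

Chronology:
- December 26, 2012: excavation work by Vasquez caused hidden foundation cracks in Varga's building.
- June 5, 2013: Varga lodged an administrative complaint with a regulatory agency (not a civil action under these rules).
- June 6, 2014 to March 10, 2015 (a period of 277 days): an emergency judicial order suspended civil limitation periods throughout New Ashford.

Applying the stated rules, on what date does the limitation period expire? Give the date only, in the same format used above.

March 30, 2015

The claim accrued on December 26, 2012, when the wrongful act occurred.
Adding the 18 months base period to December 26, 2012 gives a deadline of June 26, 2014, before any tolling.
The period was tolled for 277 days by the emergency suspension of filing deadlines (June 6, 2014 to March 10, 2015), pushing the deadline to March 30, 2015.
The other events in the timeline have no effect on the limitation period under the stated rules.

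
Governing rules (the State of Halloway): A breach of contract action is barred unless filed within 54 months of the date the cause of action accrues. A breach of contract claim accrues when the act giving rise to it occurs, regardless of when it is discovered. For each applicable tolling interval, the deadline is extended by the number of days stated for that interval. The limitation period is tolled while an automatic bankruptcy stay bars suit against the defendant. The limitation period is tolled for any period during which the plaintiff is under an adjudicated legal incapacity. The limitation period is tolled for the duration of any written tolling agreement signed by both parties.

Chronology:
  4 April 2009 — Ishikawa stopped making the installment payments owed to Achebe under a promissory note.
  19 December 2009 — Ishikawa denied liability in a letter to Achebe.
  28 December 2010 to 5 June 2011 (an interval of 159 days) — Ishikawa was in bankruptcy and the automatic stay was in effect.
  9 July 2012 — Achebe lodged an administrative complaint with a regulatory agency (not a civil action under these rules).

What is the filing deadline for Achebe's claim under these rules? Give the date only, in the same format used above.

12 March 2014

The claim accrued on 4 April 2009, when the wrongful act occurred.
Adding the 54 months base period to 4 April 2009 gives a deadline of 4 October 2013, before any tolling.
Because the automatic bankruptcy stay ran from 28 December 2010 to 5 June 2011, the deadline is extended by 159 days to 12 March 2014.
None of the other events listed affects the running of the period under the stated rules.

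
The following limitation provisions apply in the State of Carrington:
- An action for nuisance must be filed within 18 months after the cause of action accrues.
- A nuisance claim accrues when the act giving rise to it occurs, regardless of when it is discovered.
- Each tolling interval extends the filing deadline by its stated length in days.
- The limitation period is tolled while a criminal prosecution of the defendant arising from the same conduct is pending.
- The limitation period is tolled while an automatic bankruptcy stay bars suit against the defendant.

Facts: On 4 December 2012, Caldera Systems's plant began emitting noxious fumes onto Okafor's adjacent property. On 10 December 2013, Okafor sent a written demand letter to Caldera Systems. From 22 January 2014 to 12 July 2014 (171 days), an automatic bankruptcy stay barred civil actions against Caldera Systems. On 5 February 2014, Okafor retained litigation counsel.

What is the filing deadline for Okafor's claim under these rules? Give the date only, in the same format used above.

22 November 2014

The claim accrued on 4 December 2012, when the wrongful act occurred.
The untolled deadline — 18 months after 4 December 2012 — is 4 June 2014.
The period was tolled for 171 days by the automatic bankruptcy stay (22 January 2014 to 12 July 2014), pushing the deadline to 22 November 2014.
None of the other events listed affects the running of the period under the stated rules.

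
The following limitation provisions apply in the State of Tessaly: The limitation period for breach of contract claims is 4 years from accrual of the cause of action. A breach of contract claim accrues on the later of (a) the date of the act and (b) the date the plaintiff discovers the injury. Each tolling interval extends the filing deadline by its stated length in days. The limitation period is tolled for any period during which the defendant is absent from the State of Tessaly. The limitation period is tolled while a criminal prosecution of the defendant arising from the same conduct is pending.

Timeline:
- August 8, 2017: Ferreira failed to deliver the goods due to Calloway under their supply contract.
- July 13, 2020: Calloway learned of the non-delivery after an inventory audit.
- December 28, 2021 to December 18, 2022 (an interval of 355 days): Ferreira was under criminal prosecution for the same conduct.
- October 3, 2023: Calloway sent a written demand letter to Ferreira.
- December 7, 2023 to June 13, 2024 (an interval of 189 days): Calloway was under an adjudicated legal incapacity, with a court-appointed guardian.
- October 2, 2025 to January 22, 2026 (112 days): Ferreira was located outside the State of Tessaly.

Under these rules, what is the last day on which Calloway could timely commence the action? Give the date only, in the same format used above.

The claim accrued on July 13, 2020 — the later of the August 8, 2017 act and the July 13, 2020 discovery.
The untolled deadline — 4 years after July 13, 2020 — is July 13, 2024.
The pending criminal prosecution from December 28, 2021 to December 18, 2022 tolled the period for 355 days, extending the deadline to July 3, 2025.
The defendant's absence from the jurisdiction from October 2, 2025 to January 22, 2026 began after the period had already run on July 3, 2025, so it has no tolling effect.
No stated provision tolls the period for the plaintiff's incapacity, so the interval from December 7, 2023 to June 13, 2024 has no effect on the deadline.
None of the other events listed affects the running of the period under the stated rules.

July 3, 2025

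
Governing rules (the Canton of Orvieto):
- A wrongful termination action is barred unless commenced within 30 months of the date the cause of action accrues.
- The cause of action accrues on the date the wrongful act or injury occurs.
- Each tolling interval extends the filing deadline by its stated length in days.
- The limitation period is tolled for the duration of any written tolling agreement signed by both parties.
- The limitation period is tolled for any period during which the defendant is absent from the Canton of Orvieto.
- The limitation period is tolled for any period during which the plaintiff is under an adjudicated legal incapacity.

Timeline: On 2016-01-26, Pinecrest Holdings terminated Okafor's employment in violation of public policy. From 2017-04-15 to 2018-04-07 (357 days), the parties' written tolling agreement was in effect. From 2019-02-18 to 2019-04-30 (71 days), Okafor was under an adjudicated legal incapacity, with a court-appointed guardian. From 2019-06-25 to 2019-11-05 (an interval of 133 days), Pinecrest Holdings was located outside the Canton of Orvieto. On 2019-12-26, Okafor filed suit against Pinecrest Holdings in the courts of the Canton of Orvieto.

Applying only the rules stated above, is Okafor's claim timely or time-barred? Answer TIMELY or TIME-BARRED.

The cause of action accrued on 2016-01-26, the date of the act.
30 months from 2016-01-26 is 2018-07-26.
The written tolling agreement from 2017-04-15 to 2018-04-07 tolled the period for 357 days, extending the deadline to 2019-07-18.
The plaintiff's legal incapacity from 2019-02-18 to 2019-04-30 tolled the period for 71 days, extending the deadline to 2019-09-27.
Because the defendant's absence from the jurisdiction ran from 2019-06-25 to 2019-11-05, the deadline is extended by 133 days to 2020-02-07.
Okafor filed on 2019-12-26, before the 2020-02-07 deadline, so the action is timely.

TIMELY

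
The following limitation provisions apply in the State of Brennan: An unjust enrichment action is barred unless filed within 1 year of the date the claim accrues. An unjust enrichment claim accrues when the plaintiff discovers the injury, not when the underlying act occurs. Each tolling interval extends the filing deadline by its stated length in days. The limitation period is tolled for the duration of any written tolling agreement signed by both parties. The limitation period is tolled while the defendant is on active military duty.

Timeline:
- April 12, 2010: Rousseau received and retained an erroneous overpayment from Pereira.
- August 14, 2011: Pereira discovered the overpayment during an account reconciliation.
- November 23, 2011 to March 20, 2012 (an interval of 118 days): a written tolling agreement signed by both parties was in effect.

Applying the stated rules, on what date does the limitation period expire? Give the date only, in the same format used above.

Under the discovery rule, the claim accrued on August 14, 2011, when Pereira discovered the injury — not on the April 12, 2010 date of the underlying act.
The untolled deadline — 1 year after August 14, 2011 — is August 14, 2012.
Because the written tolling agreement ran from November 23, 2011 to March 20, 2012, the deadline is extended by 118 days to December 10, 2012.

December 10, 2012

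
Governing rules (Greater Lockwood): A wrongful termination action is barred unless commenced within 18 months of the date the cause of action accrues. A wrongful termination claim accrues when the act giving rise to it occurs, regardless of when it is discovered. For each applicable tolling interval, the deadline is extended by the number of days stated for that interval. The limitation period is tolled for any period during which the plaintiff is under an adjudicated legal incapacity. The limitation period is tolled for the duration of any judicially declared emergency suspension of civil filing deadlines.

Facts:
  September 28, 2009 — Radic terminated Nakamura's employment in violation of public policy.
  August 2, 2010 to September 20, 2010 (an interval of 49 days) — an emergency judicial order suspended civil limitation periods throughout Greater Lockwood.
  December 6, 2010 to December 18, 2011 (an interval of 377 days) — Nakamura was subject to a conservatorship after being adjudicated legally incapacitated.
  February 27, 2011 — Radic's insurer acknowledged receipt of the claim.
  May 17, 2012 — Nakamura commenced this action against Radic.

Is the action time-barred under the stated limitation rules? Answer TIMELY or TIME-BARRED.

TIMELY

The claim accrued on September 28, 2009, when the wrongful act occurred.
18 months from September 28, 2009 is March 28, 2011.
The period was tolled for 49 days by the emergency suspension of filing deadlines (August 2, 2010 to September 20, 2010), pushing the deadline to May 16, 2011.
The period was tolled for 377 days by the plaintiff's legal incapacity (December 6, 2010 to December 18, 2011), pushing the deadline to May 27, 2012.
The other events in the timeline have no effect on the limitation period under the stated rules.
Nakamura filed on May 17, 2012, before the May 27, 2012 deadline, so the action is timely.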